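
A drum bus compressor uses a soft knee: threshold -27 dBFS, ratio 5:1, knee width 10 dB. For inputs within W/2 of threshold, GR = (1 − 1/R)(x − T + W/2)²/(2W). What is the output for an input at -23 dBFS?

x − T + W/2 = -23 − (-27) + 5 = 9.
GR = (1 − 1/5) × 9² / 20 = 0.8 × 81 / 20 = 3.24 dB.
Output = -23 − 3.24 = -26.24 dBFS.

-26.24 dBFS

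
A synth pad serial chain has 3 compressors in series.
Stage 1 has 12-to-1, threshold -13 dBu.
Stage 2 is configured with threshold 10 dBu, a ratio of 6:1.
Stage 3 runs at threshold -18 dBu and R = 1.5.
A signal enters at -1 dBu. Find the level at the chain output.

Stage 1: 12 dB above -13 dBu, reduced 12:1 to 1 dB above → -12 dBu.
Stage 2: -12 dBu ≤ 10 dBu, so stage 2 doesn't engage; output -12 dBu.
Stage 3: -12 dBu is 6 dB over -18 dBu; at 1.5:1 that becomes 4 dB over, giving -14 dBu.

-14 dBu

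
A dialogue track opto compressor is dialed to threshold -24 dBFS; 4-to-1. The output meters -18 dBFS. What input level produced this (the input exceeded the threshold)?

Post-compression overshoot = -18 − (-24) = 6 dB.
Undo the ratio: input overshoot = 6 × 4 = 24 dB, giving input = 0 dBFS.

0 dBFS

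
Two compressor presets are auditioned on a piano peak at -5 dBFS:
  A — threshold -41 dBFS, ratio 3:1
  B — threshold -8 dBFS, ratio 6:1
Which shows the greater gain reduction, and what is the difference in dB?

A: 36 dB over, compressed to 12 dB over, so 24 dB of GR.
B: 3 dB over, compressed to 0.5 dB over, so 2.5 dB of GR.
A applies 21.5 dB more gain reduction.

A, by 21.5 dB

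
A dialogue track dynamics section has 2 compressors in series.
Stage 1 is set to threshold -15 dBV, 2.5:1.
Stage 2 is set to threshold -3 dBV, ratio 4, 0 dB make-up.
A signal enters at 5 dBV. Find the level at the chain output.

-7 dBV

Stage 1: 5 dBV is 20 dB over -15 dBV; at 2.5:1 that becomes 8 dB over, giving -7 dBV.
Stage 2: -7 dBV is at or below the -3 dBV threshold — no compression; output -7 dBV.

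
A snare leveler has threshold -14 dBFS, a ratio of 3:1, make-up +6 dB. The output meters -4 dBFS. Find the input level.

-2 dBFS

Stripping the +6 dB make-up gives -10 dBFS at the gain stage.
The compressed level sits -10 − (-14) = 4 dB over threshold.
Input overshoot = R × output overshoot = 12 dB → input = -14 + 12 = -2 dBFS.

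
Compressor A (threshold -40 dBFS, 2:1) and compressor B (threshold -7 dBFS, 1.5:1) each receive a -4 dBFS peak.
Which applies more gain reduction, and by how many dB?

A: GR = 36 − 36/2 = 18 dB.
B: GR = 3 − 3/1.5 = 1 dB.
Difference: 17 dB in favour of A.

A, by 17 dB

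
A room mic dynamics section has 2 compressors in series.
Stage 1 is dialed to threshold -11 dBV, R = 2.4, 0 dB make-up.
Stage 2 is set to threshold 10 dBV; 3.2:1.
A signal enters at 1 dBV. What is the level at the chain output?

Stage 1: overshoot 12 dB → 12/2.4 = 5 dB → -6 dBV.
Stage 2: -6 dBV ≤ 10 dBV, so stage 2 doesn't engage; output -6 dBV.

-6 dBV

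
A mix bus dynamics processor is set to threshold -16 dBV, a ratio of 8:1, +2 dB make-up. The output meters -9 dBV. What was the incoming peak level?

Stripping the +2 dB make-up gives -11 dBV at the gain stage.
The compressed level sits -11 − (-16) = 5 dB over threshold.
Input overshoot = R × output overshoot = 40 dB → input = -16 + 40 = 24 dBV.

24 dBV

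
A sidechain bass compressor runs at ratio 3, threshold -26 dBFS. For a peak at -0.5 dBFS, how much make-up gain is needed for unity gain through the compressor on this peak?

17 dB

Overshoot 25.5 dB → 25.5/3 = 8.5 dB after compression, so the compressed level is -26 + 8.5 = -17.5 dBFS.
Make-up = target − compressed = -0.5 − (-17.5) = 17 dB.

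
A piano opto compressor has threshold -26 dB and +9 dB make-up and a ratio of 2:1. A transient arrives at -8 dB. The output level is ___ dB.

-8 dB

-8 dB sits 18 dB over threshold.
At 2:1 the overshoot is divided by 2, leaving 9 dB above threshold.
That puts the output at -17 dB; make-up adds 9 dB, giving -8 dB.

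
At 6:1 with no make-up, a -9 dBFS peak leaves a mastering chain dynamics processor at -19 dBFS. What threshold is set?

Let T be the threshold. Output overshoot = (input overshoot)/R, so -19 − T = (-9 − T)/6.
6·(-19 − T) = -9 − T → 5·T = -114 − (-9) = -105.
T = -105/5 = -21 dBFS.

-21 dBFS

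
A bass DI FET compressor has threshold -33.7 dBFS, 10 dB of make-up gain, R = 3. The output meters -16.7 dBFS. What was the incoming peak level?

Before make-up, the level was -16.7 − 10 = -26.7 dBFS.
That's 7 dB above the -33.7 dBFS threshold.
Undo the ratio: input overshoot = 7 × 3 = 21 dB, giving input = -12.7 dBFS.

-12.7 dBFS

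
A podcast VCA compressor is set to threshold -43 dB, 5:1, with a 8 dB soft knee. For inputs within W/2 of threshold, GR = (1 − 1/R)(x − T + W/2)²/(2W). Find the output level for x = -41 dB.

-42.8 dB

x − T + W/2 = -41 − (-43) + 4 = 6.
GR = (1 − 1/5) × 6² / 16 = 0.8 × 36 / 16 = 1.8 dB.
Output = -41 − 1.8 = -42.8 dB.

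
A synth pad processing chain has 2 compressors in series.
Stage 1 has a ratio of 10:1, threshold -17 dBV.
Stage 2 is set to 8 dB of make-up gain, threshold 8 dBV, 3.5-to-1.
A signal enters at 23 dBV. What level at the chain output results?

-5 dBV

Stage 1: overshoot 40 dB → 40/10 = 4 dB → -13 dBV.
Stage 2: -13 dBV ≤ 8 dBV, so stage 2 doesn't engage; make-up brings it to -5 dBV.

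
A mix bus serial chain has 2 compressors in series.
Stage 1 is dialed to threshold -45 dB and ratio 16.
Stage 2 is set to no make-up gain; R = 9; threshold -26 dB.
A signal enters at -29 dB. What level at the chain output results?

-44 dB

Stage 1: -29 dB is 16 dB over -45 dB; at 16:1 that becomes 1 dB over, giving -44 dB.
Stage 2: below threshold (-44 ≤ -26); passes unchanged; output -44 dB.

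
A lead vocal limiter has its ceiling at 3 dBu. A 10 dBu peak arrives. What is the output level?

3 dBu

The limiter clamps the peak to its 3 dBu ceiling.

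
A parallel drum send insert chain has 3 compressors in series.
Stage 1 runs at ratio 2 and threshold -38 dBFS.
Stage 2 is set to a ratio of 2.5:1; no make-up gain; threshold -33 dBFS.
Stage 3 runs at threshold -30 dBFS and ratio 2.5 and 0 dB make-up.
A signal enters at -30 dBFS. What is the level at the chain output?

-34 dBFS

Stage 1: overshoot 8 dB → 8/2 = 4 dB → -34 dBFS.
Stage 2: below threshold (-34 ≤ -33); passes unchanged; output -34 dBFS.
Stage 3: -34 dBFS ≤ -30 dBFS, so stage 3 doesn't engage; output -34 dBFS.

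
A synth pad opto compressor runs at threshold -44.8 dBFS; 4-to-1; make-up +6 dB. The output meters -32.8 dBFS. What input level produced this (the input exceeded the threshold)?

-20.8 dBFS

Remove make-up: -32.8 − 6 = -38.8 dBFS.
That's 6 dB above the -44.8 dBFS threshold.
Before 4:1 compression the overshoot was 6 × 4 = 24 dB, so input = -44.8 + 24 = -20.8 dBFS.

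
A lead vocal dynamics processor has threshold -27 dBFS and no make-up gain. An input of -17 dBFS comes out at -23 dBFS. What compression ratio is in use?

2.5:1

Input overshoot = -17 − (-27) = 10 dB; output overshoot = -23 − (-27) = 4 dB.
Ratio = 10 / 4 = 2.5.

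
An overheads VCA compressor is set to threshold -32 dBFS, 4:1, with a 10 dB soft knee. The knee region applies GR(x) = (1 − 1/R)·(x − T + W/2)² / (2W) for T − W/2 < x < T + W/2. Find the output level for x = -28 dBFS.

x − T + W/2 = -28 − (-32) + 5 = 9.
GR = (1 − 1/4) × 9² / 20 = 0.75 × 81 / 20 = 3.0375 dB.
Output = -28 − 3.0375 = -31.0375 dBFS.

-31.0375 dBFS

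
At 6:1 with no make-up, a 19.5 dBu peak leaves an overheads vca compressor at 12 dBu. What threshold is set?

10.5 dBu

Input is 9 dB above T (since output overshoot × R = input overshoot: (12 − T)·6 = 19.5 − T gives T = 10.5 dBu).
Check: 10.5 + (19.5 − 10.5)/6 = 10.5 + 1.5 = 12 dBu. ✓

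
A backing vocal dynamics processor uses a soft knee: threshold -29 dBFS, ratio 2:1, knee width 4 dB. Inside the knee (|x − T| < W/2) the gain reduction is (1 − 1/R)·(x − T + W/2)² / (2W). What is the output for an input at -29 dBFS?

-29.25 dBFS

x − T + W/2 = -29 − (-29) + 2 = 2.
GR = (1 − 1/2) × 2² / 8 = 0.5 × 4 / 8 = 0.25 dB.
Output = -29 − 0.25 = -29.25 dBFS.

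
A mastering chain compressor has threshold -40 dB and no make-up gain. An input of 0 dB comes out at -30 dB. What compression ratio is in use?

Input overshoot = 0 − (-40) = 40 dB; output overshoot = -30 − (-40) = 10 dB.
Ratio = 40 / 10 = 4.

4:1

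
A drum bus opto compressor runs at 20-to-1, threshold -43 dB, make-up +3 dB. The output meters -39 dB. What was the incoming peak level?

-23 dB

Stripping the +3 dB make-up gives -42 dB at the gain stage.
The compressed level sits -42 − (-43) = 1 dB over threshold.
Undo the ratio: input overshoot = 1 × 20 = 20 dB, giving input = -23 dB.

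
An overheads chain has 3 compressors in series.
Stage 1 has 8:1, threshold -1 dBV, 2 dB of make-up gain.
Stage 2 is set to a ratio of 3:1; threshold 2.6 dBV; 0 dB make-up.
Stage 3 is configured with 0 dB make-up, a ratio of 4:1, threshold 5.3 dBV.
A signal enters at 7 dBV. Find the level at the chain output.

Stage 1: 8 dB above -1 dBV, reduced 8:1 to 1 dB above → 0 dBV; +2 dB make-up → 2 dBV.
Stage 2: below threshold (2 ≤ 2.6); passes unchanged; output 2 dBV.
Stage 3: 2 dBV ≤ 5.3 dBV, so stage 3 doesn't engage; output 2 dBV.

2 dBV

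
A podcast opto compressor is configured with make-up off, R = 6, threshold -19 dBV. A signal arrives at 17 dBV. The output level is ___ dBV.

-13 dBV

The input is 36 dB above the -19 dBV threshold.
The 36 dB excess becomes 6 dB after 6:1 reduction.
Output = -19 + 6 = -13 dBV.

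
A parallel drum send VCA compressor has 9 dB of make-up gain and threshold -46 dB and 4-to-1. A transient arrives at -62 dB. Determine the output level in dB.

-53 dB

-62 dB is 16 dB below the -46 dB threshold, so no gain reduction is applied.
Make-up gain adds 9 dB: -62 + 9 = -53 dB.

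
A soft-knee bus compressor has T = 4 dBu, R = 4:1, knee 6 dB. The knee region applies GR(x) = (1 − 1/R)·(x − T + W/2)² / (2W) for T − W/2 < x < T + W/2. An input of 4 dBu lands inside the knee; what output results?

x − T + W/2 = 4 − 4 + 3 = 3.
GR = (1 − 1/4) × 3² / 12 = 0.75 × 9 / 12 = 0.5625 dB.
Output = 4 − 0.5625 = 3.4375 dBu.

3.4375 dBu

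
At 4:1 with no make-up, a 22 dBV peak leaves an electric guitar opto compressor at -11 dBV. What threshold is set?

Gain reduction = 22 − (-11) = 33 dB; output overshoot = GR / (R − 1) = 33 / 3 = 11 dB.
Threshold = output − output overshoot = -11 − 11 = -22 dBV.

-22 dBV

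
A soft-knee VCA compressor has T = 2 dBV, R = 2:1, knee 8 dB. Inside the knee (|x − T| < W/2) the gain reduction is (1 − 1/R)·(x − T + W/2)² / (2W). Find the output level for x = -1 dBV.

-1.03125 dBV

x − T + W/2 = -1 − 2 + 4 = 1.
GR = (1 − 1/2) × 1² / 16 = 0.5 × 1 / 16 = 0.03125 dB.
Output = -1 − 0.03125 = -1.03125 dBV.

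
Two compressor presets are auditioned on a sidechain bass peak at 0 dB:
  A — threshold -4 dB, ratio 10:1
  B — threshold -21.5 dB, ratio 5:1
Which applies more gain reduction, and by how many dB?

A: 4 dB over, compressed to 0.4 dB over, so 3.6 dB of GR.
B: 21.5 dB over, compressed to 4.3 dB over, so 17.2 dB of GR.
B applies 13.6 dB more gain reduction.

B, by 13.6 dB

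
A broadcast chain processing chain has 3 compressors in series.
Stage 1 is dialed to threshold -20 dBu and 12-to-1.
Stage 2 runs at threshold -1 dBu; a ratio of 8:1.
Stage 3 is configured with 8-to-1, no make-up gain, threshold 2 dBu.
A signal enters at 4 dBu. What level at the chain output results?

Stage 1: overshoot 24 dB → 24/12 = 2 dB → -18 dBu.
Stage 2: -18 dBu ≤ -1 dBu, so stage 2 doesn't engage; output -18 dBu.
Stage 3: below threshold (-18 ≤ 2); passes unchanged; output -18 dBu.

-18 dBu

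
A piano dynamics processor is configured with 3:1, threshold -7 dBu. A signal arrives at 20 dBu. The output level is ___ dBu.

Overshoot: 20 − (-7) = 27 dB.
3:1 compression reduces that to 27/3 = 9 dB over.
That puts the output at 2 dBu.

2 dBu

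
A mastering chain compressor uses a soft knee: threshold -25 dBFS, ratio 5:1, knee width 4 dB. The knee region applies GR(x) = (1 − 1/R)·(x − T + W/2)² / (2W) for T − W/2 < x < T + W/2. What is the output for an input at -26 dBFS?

-26.1 dBFS

x − T + W/2 = -26 − (-25) + 2 = 1.
GR = (1 − 1/5) × 1² / 8 = 0.8 × 1 / 8 = 0.1 dB.
Output = -26 − 0.1 = -26.1 dBFS.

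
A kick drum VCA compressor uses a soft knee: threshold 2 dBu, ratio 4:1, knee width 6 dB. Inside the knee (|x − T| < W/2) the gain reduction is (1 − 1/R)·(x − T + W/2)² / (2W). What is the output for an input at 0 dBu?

-0.0625 dBu

x − T + W/2 = 0 − 2 + 3 = 1.
GR = (1 − 1/4) × 1² / 12 = 0.75 × 1 / 12 = 0.0625 dB.
Output = 0 − 0.0625 = -0.0625 dBu.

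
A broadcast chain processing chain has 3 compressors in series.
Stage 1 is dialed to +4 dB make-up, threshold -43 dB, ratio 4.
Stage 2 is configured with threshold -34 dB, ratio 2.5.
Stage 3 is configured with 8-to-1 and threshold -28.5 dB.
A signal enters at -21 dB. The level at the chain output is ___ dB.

Stage 1: 22 dB above -43 dB, reduced 4:1 to 5.5 dB above → -37.5 dB; +4 dB make-up → -33.5 dB.
Stage 2: 0.5 dB above -34 dB, reduced 2.5:1 to 0.2 dB above → -33.8 dB.
Stage 3: -33.8 dB is at or below the -28.5 dB threshold — no compression; output -33.8 dB.

-33.8 dB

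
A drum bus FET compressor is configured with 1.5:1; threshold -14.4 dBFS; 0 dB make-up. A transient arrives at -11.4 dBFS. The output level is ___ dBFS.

-12.4 dBFS

The input is 3 dB above the -14.4 dBFS threshold.
The 3 dB excess becomes 2 dB after 1.5:1 reduction.
So the level is -14.4 + 2 = -12.4 dBFS.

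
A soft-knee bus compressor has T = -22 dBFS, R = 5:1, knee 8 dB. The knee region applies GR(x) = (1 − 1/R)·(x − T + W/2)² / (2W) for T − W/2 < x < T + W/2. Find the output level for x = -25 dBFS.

x − T + W/2 = -25 − (-22) + 4 = 1.
GR = (1 − 1/5) × 1² / 16 = 0.8 × 1 / 16 = 0.05 dB.
Output = -25 − 0.05 = -25.05 dBFS.

-25.05 dBFS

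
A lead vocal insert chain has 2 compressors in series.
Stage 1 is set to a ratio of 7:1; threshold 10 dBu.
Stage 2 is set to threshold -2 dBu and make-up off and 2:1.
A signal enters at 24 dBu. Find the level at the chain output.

5 dBu

Stage 1: 24 dBu is 14 dB over 10 dBu; at 7:1 that becomes 2 dB over, giving 12 dBu.
Stage 2: 14 dB above -2 dBu, reduced 2:1 to 7 dB above → 5 dBu.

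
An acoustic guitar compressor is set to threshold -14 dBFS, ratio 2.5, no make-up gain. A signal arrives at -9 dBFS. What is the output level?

-12 dBFS

-9 dBFS sits 5 dB over threshold.
The 5 dB excess becomes 2 dB after 2.5:1 reduction.
So the level is -14 + 2 = -12 dBFS.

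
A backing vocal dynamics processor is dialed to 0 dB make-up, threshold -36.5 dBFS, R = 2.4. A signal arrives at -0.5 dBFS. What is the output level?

-21.5 dBFS

-0.5 dBFS sits 36 dB over threshold.
The 36 dB excess becomes 15 dB after 2.4:1 reduction.
Output = -36.5 + 15 = -21.5 dBFS.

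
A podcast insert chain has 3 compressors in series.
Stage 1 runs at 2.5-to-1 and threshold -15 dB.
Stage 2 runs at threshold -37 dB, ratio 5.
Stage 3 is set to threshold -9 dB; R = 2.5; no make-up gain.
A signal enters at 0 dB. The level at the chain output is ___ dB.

Stage 1: overshoot 15 dB → 15/2.5 = 6 dB → -9 dB.
Stage 2: 28 dB above -37 dB, reduced 5:1 to 5.6 dB above → -31.4 dB.
Stage 3: below threshold (-31.4 ≤ -9); passes unchanged; output -31.4 dB.

-31.4 dB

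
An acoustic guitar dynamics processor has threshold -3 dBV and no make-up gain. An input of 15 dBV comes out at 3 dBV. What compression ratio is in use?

3:1

Input overshoot = 15 − (-3) = 18 dB; output overshoot = 3 − (-3) = 6 dB.
Ratio = 18 / 6 = 3.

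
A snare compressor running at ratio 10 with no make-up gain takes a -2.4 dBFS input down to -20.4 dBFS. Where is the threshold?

-22.4 dBFS

Input is 20 dB above T (since output overshoot × R = input overshoot: (-20.4 − T)·10 = -2.4 − T gives T = -22.4 dBFS).
Check: -22.4 + (-2.4 − (-22.4))/10 = -22.4 + 2 = -20.4 dBFS. ✓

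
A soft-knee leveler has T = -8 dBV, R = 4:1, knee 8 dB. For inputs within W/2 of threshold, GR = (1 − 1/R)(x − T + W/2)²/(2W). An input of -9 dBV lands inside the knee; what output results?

x − T + W/2 = -9 − (-8) + 4 = 3.
GR = (1 − 1/4) × 3² / 16 = 0.75 × 9 / 16 = 0.421875 dB.
Output = -9 − 0.421875 = -9.421875 dBV.

-9.421875 dBV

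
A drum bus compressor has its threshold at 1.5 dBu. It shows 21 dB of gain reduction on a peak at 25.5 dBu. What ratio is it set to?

8:1

Input overshoot = 25.5 − 1.5 = 24 dB.
Output overshoot = 24 − 21 = 3 dB.
Ratio = input overshoot / output overshoot = 24 / 3 = 8.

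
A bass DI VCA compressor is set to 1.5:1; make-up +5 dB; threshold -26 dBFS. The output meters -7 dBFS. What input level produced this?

Stripping the +5 dB make-up gives -12 dBFS at the gain stage.
Post-compression overshoot = -12 − (-26) = 14 dB.
Input overshoot = R × output overshoot = 21 dB → input = -26 + 21 = -5 dBFS.

-5 dBFS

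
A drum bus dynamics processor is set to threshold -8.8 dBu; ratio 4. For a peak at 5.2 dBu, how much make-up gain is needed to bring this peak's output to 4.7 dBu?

Overshoot 14 dB → 14/4 = 3.5 dB after compression, so the compressed level is -8.8 + 3.5 = -5.3 dBu.
Make-up = target − compressed = 4.7 − (-5.3) = 10 dB.

10 dB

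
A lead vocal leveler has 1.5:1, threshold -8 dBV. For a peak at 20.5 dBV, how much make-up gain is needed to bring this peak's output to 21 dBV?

Overshoot 28.5 dB → 28.5/1.5 = 19 dB after compression, so the compressed level is -8 + 19 = 11 dBV.
Make-up = target − compressed = 21 − 11 = 10 dB.

10 dB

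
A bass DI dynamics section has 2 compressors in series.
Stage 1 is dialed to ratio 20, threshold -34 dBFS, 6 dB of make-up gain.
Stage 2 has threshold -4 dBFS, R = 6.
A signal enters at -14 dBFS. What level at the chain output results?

Stage 1: 20 dB above -34 dBFS, reduced 20:1 to 1 dB above → -33 dBFS; +6 dB make-up → -27 dBFS.
Stage 2: below threshold (-27 ≤ -4); passes unchanged; output -27 dBFS.

-27 dBFS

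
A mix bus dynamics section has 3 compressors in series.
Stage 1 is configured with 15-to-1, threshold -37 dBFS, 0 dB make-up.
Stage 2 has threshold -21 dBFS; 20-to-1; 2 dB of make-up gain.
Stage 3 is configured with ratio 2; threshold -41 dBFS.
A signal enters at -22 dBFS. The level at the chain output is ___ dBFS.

Stage 1: overshoot 15 dB → 15/15 = 1 dB → -36 dBFS.
Stage 2: below threshold (-36 ≤ -21); passes unchanged; make-up brings it to -34 dBFS.
Stage 3: 7 dB above -41 dBFS, reduced 2:1 to 3.5 dB above → -37.5 dBFS.

-37.5 dBFS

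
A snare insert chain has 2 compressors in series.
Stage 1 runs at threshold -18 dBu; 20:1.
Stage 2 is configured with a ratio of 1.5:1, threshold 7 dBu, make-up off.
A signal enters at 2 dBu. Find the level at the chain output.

-17 dBu

Stage 1: 2 dBu is 20 dB over -18 dBu; at 20:1 that becomes 1 dB over, giving -17 dBu.
Stage 2: below threshold (-17 ≤ 7); passes unchanged; output -17 dBu.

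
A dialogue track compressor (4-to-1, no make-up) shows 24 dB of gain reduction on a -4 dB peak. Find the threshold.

Input is 32 dB above T (since output overshoot × R = input overshoot: (-28 − T)·4 = -4 − T gives T = -36 dB).
Check: -36 + (-4 − (-36))/4 = -36 + 8 = -28 dB. ✓

-36 dB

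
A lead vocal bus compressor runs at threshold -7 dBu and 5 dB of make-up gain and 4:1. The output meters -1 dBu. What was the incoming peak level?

-3 dBu

Remove make-up: -1 − 5 = -6 dBu.
Post-compression overshoot = -6 − (-7) = 1 dB.
Undo the ratio: input overshoot = 1 × 4 = 4 dB, giving input = -3 dBu.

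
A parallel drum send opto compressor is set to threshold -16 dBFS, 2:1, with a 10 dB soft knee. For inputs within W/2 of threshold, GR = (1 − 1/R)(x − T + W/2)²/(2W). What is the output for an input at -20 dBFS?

x − T + W/2 = -20 − (-16) + 5 = 1.
GR = (1 − 1/2) × 1² / 20 = 0.5 × 1 / 20 = 0.025 dB.
Output = -20 − 0.025 = -20.025 dBFS.

-20.025 dBFS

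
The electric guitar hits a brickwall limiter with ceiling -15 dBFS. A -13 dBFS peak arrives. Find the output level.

-15 dBFS

A brickwall limiter is an ∞:1 compressor: any input above the ceiling is clamped to -15 dBFS.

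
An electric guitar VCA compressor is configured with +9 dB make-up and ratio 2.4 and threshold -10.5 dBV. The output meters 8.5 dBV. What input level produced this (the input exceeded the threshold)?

13.5 dBV

Remove make-up: 8.5 − 9 = -0.5 dBV.
Post-compression overshoot = -0.5 − (-10.5) = 10 dB.
Input overshoot = R × output overshoot = 24 dB → input = -10.5 + 24 = 13.5 dBV.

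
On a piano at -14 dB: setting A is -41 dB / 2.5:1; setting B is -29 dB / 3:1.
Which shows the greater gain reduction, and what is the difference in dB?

A, by 6.2 dB

A: GR = 27 − 27/2.5 = 16.2 dB.
B: GR = 15 − 15/3 = 10 dB.
A reduces 6.2 dB more.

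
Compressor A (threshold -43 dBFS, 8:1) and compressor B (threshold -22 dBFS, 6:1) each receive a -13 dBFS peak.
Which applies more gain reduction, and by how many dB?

A, by 18.75 dB

A: overshoot 30 dB → output overshoot 3.75 dB → GR 26.25 dB.
B: overshoot 9 dB → output overshoot 1.5 dB → GR 7.5 dB.
Difference: 18.75 dB in favour of A.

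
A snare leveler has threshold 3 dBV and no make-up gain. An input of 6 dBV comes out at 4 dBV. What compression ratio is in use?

Input overshoot = 6 − 3 = 3 dB; output overshoot = 4 − 3 = 1 dB.
Ratio = 3 / 1 = 3.

3:1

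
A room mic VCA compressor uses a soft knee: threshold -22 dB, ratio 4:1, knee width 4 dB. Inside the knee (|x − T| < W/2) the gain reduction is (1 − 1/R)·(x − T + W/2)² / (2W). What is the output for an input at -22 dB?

x − T + W/2 = -22 − (-22) + 2 = 2.
GR = (1 − 1/4) × 2² / 8 = 0.75 × 4 / 8 = 0.375 dB.
Output = -22 − 0.375 = -22.375 dB.

-22.375 dB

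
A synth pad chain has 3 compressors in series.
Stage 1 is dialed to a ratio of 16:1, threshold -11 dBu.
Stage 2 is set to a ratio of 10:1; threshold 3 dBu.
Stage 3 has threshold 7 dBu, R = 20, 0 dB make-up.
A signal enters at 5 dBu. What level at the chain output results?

-10 dBu

Stage 1: overshoot 16 dB → 16/16 = 1 dB → -10 dBu.
Stage 2: -10 dBu is at or below the 3 dBu threshold — no compression; output -10 dBu.
Stage 3: -10 dBu ≤ 7 dBu, so stage 3 doesn't engage; output -10 dBu.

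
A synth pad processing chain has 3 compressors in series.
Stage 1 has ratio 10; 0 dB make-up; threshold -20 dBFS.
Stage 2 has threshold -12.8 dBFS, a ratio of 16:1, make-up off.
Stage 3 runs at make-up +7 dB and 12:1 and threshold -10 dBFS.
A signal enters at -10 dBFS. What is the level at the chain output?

-12 dBFS

Stage 1: 10 dB above -20 dBFS, reduced 10:1 to 1 dB above → -19 dBFS.
Stage 2: -19 dBFS is at or below the -12.8 dBFS threshold — no compression; output -19 dBFS.
Stage 3: -19 dBFS is at or below the -10 dBFS threshold — no compression; make-up brings it to -12 dBFS.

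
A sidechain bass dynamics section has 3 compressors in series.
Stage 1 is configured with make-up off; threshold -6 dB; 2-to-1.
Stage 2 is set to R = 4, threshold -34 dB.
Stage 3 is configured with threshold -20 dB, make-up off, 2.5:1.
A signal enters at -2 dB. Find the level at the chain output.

-26.5 dB

Stage 1: 4 dB above -6 dB, reduced 2:1 to 2 dB above → -4 dB.
Stage 2: 30 dB above -34 dB, reduced 4:1 to 7.5 dB above → -26.5 dB.
Stage 3: below threshold (-26.5 ≤ -20); passes unchanged; output -26.5 dB.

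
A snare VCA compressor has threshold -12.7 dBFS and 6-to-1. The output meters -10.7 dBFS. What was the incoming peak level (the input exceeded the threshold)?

-0.7 dBFS

Post-compression overshoot = -10.7 − (-12.7) = 2 dB.
Before 6:1 compression the overshoot was 2 × 6 = 12 dB, so input = -12.7 + 12 = -0.7 dBFS.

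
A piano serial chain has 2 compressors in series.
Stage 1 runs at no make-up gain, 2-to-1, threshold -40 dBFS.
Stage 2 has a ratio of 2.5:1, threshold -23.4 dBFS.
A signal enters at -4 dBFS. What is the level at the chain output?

-22.84 dBFS

Stage 1: 36 dB above -40 dBFS, reduced 2:1 to 18 dB above → -22 dBFS.
Stage 2: -22 dBFS is 1.4 dB over -23.4 dBFS; at 2.5:1 that becomes 0.56 dB over, giving -22.84 dBFS.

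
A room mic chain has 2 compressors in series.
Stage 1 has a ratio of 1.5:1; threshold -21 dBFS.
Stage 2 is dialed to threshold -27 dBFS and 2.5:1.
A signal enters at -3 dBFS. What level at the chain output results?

Stage 1: -3 dBFS is 18 dB over -21 dBFS; at 1.5:1 that becomes 12 dB over, giving -9 dBFS.
Stage 2: overshoot 18 dB → 18/2.5 = 7.2 dB → -19.8 dBFS.

-19.8 dBFS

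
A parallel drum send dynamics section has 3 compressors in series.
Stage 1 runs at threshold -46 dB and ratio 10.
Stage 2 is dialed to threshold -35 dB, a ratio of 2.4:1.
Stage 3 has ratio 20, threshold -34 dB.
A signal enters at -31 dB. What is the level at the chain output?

-44.5 dB

Stage 1: 15 dB above -46 dB, reduced 10:1 to 1.5 dB above → -44.5 dB.
Stage 2: below threshold (-44.5 ≤ -35); passes unchanged; output -44.5 dB.
Stage 3: below threshold (-44.5 ≤ -34); passes unchanged; output -44.5 dB.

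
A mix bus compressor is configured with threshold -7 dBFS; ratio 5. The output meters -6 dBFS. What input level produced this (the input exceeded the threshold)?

-2 dBFS

Post-compression overshoot = -6 − (-7) = 1 dB.
Input overshoot = R × output overshoot = 5 dB → input = -7 + 5 = -2 dBFS.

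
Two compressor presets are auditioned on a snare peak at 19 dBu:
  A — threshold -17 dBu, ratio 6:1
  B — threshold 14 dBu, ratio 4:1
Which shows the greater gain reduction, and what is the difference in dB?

A, by 26.25 dB

A: GR = 36 − 36/6 = 30 dB.
B: GR = 5 − 5/4 = 3.75 dB.
A reduces 26.25 dB more.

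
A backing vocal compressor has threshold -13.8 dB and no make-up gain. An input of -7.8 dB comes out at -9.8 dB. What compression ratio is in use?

1.5:1

Input overshoot = -7.8 − (-13.8) = 6 dB; output overshoot = -9.8 − (-13.8) = 4 dB.
Ratio = 6 / 4 = 1.5.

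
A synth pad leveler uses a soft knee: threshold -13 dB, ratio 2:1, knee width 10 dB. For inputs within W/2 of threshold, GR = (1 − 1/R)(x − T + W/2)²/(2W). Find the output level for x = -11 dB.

-12.225 dB

x − T + W/2 = -11 − (-13) + 5 = 7.
GR = (1 − 1/2) × 7² / 20 = 0.5 × 49 / 20 = 1.225 dB.
Output = -11 − 1.225 = -12.225 dB.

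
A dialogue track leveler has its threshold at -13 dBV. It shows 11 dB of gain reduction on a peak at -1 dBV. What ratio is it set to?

12:1

Input overshoot = -1 − (-13) = 12 dB.
Output overshoot = 12 − 11 = 1 dB.
Ratio = input overshoot / output overshoot = 12 / 1 = 12.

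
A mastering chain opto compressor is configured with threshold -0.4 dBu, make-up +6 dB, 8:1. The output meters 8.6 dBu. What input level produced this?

Remove make-up: 8.6 − 6 = 2.6 dBu.
The compressed level sits 2.6 − (-0.4) = 3 dB over threshold.
Before 8:1 compression the overshoot was 3 × 8 = 24 dB, so input = -0.4 + 24 = 23.6 dBu.

23.6 dBu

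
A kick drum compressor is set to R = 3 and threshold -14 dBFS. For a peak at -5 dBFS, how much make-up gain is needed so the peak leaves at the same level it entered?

Without make-up, output = threshold + overshoot/3 = -14 + 3 = -11 dBFS.
Gap to target: 6 dB.

6 dB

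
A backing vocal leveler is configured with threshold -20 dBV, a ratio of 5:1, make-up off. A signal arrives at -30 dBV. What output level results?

-30 dBV is 10 dB below the -20 dBV threshold, so no gain reduction is applied.
Output = input = -30 dBV.

-30 dBV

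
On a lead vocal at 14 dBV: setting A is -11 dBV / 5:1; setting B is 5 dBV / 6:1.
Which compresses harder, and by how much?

A, by 12.5 dB

A: overshoot 25 dB → output overshoot 5 dB → GR 20 dB.
B: overshoot 9 dB → output overshoot 1.5 dB → GR 7.5 dB.
A reduces 12.5 dB more.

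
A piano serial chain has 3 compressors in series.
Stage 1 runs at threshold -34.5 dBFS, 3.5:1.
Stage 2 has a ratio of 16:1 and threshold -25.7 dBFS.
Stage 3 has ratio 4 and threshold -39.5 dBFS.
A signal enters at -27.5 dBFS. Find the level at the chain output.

Stage 1: -27.5 dBFS is 7 dB over -34.5 dBFS; at 3.5:1 that becomes 2 dB over, giving -32.5 dBFS.
Stage 2: -32.5 dBFS ≤ -25.7 dBFS, so stage 2 doesn't engage; output -32.5 dBFS.
Stage 3: 7 dB above -39.5 dBFS, reduced 4:1 to 1.75 dB above → -37.75 dBFS.

-37.75 dBFS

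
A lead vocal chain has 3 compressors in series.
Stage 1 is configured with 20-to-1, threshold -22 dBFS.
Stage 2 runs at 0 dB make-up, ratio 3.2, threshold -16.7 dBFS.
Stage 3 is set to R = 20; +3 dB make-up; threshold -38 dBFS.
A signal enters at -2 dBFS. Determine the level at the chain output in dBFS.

-34.15 dBFS

Stage 1: overshoot 20 dB → 20/20 = 1 dB → -21 dBFS.
Stage 2: below threshold (-21 ≤ -16.7); passes unchanged; output -21 dBFS.
Stage 3: -21 dBFS is 17 dB over -38 dBFS; at 20:1 that becomes 0.85 dB over, giving -37.15 dBFS; +3 dB make-up → -34.15 dBFS.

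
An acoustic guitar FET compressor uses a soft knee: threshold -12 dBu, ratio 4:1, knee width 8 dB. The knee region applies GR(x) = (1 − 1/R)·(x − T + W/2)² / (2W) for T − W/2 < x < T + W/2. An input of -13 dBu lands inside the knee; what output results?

-13.421875 dBu

x − T + W/2 = -13 − (-12) + 4 = 3.
GR = (1 − 1/4) × 3² / 16 = 0.75 × 9 / 16 = 0.421875 dB.
Output = -13 − 0.421875 = -13.421875 dBu.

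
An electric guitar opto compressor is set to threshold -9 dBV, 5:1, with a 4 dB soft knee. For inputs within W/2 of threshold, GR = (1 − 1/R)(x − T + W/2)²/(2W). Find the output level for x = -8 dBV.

x − T + W/2 = -8 − (-9) + 2 = 3.
GR = (1 − 1/5) × 3² / 8 = 0.8 × 9 / 8 = 0.9 dB.
Output = -8 − 0.9 = -8.9 dBV.

-8.9 dBV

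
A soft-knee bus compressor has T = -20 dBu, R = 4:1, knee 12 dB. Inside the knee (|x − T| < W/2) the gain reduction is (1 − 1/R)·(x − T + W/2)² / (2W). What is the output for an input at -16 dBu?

x − T + W/2 = -16 − (-20) + 6 = 10.
GR = (1 − 1/4) × 10² / 24 = 0.75 × 100 / 24 = 3.125 dB.
Output = -16 − 3.125 = -19.125 dBu.

-19.125 dBu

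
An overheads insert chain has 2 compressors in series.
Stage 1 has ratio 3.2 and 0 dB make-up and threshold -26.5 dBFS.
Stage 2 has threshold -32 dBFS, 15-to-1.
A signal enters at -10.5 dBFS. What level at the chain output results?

Stage 1: -10.5 dBFS is 16 dB over -26.5 dBFS; at 3.2:1 that becomes 5 dB over, giving -21.5 dBFS.
Stage 2: -21.5 dBFS is 10.5 dB over -32 dBFS; at 15:1 that becomes 0.7 dB over, giving -31.3 dBFS.

-31.3 dBFS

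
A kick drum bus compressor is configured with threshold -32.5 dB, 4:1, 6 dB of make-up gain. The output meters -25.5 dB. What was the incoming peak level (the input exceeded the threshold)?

-28.5 dB

Stripping the +6 dB make-up gives -31.5 dB at the gain stage.
The compressed level sits -31.5 − (-32.5) = 1 dB over threshold.
Input overshoot = R × output overshoot = 4 dB → input = -32.5 + 4 = -28.5 dB.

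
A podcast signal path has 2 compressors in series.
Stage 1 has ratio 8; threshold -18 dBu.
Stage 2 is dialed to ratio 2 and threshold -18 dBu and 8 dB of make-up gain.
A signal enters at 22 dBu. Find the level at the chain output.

Stage 1: 40 dB above -18 dBu, reduced 8:1 to 5 dB above → -13 dBu.
Stage 2: overshoot 5 dB → 5/2 = 2.5 dB → -15.5 dBu; +8 dB make-up → -7.5 dBu.

-7.5 dBu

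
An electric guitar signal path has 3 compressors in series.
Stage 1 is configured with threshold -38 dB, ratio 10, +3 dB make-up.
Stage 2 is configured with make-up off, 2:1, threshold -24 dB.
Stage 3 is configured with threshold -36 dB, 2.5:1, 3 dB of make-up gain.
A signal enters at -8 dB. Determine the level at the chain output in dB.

-31.4 dB

Stage 1: 30 dB above -38 dB, reduced 10:1 to 3 dB above → -35 dB; +3 dB make-up → -32 dB.
Stage 2: -32 dB is at or below the -24 dB threshold — no compression; output -32 dB.
Stage 3: -32 dB is 4 dB over -36 dB; at 2.5:1 that becomes 1.6 dB over, giving -34.4 dB; +3 dB make-up → -31.4 dB.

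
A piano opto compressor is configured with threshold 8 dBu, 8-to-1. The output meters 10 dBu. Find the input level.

Post-compression overshoot = 10 − 8 = 2 dB.
Before 8:1 compression the overshoot was 2 × 8 = 16 dB, so input = 8 + 16 = 24 dBu.

24 dBu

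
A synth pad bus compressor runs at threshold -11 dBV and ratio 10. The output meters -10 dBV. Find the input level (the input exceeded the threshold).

-1 dBV

That's 1 dB above the -11 dBV threshold.
Undo the ratio: input overshoot = 1 × 10 = 10 dB, giving input = -1 dBV.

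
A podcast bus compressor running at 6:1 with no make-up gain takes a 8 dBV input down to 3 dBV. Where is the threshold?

Input is 6 dB above T (since output overshoot × R = input overshoot: (3 − T)·6 = 8 − T gives T = 2 dBV).
Check: 2 + (8 − 2)/6 = 2 + 1 = 3 dBV. ✓

2 dBV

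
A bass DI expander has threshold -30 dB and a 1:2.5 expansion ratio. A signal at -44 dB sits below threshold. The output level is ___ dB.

Below threshold, a 1:2.5 expander applies gain = (2.5−1)×(T − x) of attenuation.
(2.5−1) × 14 = 21 dB, so output = -44 − 21 = -65 dB.

-65 dB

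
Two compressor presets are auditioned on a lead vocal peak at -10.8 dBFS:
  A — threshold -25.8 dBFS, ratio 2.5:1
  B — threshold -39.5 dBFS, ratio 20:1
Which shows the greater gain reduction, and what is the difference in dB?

B, by 18.265 dB

A: 15 dB over, compressed to 6 dB over, so 9 dB of GR.
B: 28.7 dB over, compressed to 1.435 dB over, so 27.265 dB of GR.
B reduces 18.265 dB more.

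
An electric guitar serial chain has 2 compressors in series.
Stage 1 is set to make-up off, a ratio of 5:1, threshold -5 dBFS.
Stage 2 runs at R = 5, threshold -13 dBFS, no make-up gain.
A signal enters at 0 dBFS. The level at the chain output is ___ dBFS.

-11.2 dBFS

Stage 1: overshoot 5 dB → 5/5 = 1 dB → -4 dBFS.
Stage 2: overshoot 9 dB → 9/5 = 1.8 dB → -11.2 dBFS.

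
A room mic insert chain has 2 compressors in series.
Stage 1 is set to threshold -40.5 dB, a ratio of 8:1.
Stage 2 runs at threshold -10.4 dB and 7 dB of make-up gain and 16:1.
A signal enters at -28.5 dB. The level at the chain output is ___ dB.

-32 dB

Stage 1: -28.5 dB is 12 dB over -40.5 dB; at 8:1 that becomes 1.5 dB over, giving -39 dB.
Stage 2: -39 dB ≤ -10.4 dB, so stage 2 doesn't engage; make-up brings it to -32 dB.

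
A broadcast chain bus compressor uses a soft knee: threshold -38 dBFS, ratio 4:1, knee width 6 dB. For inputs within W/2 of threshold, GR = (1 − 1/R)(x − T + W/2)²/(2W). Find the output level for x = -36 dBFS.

x − T + W/2 = -36 − (-38) + 3 = 5.
GR = (1 − 1/4) × 5² / 12 = 0.75 × 25 / 12 = 1.5625 dB.
Output = -36 − 1.5625 = -37.5625 dBFS.

-37.5625 dBFS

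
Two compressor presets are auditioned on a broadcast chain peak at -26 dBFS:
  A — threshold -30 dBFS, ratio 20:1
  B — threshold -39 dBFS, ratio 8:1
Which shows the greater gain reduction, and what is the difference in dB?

A: 4 dB over, compressed to 0.2 dB over, so 3.8 dB of GR.
B: 13 dB over, compressed to 1.625 dB over, so 11.375 dB of GR.
B reduces 7.575 dB more.

B, by 7.575 dB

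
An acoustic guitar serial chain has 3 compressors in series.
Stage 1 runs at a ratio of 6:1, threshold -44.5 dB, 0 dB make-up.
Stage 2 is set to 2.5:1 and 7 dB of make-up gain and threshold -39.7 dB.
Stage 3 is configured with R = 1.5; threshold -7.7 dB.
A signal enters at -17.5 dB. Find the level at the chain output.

Stage 1: 27 dB above -44.5 dB, reduced 6:1 to 4.5 dB above → -40 dB.
Stage 2: -40 dB is at or below the -39.7 dB threshold — no compression; make-up brings it to -33 dB.
Stage 3: below threshold (-33 ≤ -7.7); passes unchanged; output -33 dB.

-33 dB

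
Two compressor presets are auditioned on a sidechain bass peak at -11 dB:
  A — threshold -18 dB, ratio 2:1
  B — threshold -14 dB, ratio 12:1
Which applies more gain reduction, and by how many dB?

A: 7 dB over, compressed to 3.5 dB over, so 3.5 dB of GR.
B: 3 dB over, compressed to 0.25 dB over, so 2.75 dB of GR.
A reduces 0.75 dB more.

A, by 0.75 dB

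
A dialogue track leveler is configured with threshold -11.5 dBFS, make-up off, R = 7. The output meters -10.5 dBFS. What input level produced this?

-4.5 dBFS

That's 1 dB above the -11.5 dBFS threshold.
Input overshoot = R × output overshoot = 7 dB → input = -11.5 + 7 = -4.5 dBFS.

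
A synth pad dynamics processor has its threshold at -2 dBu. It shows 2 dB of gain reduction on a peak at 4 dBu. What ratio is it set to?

Input overshoot = 4 − (-2) = 6 dB.
Output overshoot = 6 − 2 = 4 dB.
Ratio = input overshoot / output overshoot = 6 / 4 = 1.5.

1.5:1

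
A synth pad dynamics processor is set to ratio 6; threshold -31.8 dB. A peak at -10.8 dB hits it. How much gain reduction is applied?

-10.8 dB exceeds the threshold by 21 dB.
At 6:1, output sits 21/6 = 3.5 dB above threshold.
So the signal is attenuated by 21 − 3.5 = 17.5 dB.

17.5 dB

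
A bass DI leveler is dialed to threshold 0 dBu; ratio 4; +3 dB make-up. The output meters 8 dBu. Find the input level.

Remove make-up: 8 − 3 = 5 dBu.
The compressed level sits 5 − 0 = 5 dB over threshold.
Before 4:1 compression the overshoot was 5 × 4 = 20 dB, so input = 0 + 20 = 20 dBu.

20 dBu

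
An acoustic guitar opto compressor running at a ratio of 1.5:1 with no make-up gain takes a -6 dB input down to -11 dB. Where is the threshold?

-21 dB

Let T be the threshold. Output overshoot = (input overshoot)/R, so -11 − T = (-6 − T)/1.5.
1.5·(-11 − T) = -6 − T → 0.5·T = -16.5 − (-6) = -10.5.
T = -10.5/0.5 = -21 dB.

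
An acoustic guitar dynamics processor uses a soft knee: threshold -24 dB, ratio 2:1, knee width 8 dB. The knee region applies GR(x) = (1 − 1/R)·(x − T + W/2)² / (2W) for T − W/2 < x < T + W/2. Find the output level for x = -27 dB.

x − T + W/2 = -27 − (-24) + 4 = 1.
GR = (1 − 1/2) × 1² / 16 = 0.5 × 1 / 16 = 0.03125 dB.
Output = -27 − 0.03125 = -27.03125 dB.

-27.03125 dB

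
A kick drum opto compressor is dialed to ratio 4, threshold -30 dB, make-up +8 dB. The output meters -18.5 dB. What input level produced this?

Stripping the +8 dB make-up gives -26.5 dB at the gain stage.
Post-compression overshoot = -26.5 − (-30) = 3.5 dB.
Input overshoot = R × output overshoot = 14 dB → input = -30 + 14 = -16 dB.

-16 dB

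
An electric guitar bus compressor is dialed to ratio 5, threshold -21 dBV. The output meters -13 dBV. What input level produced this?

The compressed level sits -13 − (-21) = 8 dB over threshold.
Undo the ratio: input overshoot = 8 × 5 = 40 dB, giving input = 19 dBV.

19 dBV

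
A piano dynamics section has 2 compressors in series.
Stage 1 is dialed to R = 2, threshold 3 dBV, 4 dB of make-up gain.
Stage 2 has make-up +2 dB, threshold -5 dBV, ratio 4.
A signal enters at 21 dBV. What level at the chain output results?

Stage 1: 21 dBV is 18 dB over 3 dBV; at 2:1 that becomes 9 dB over, giving 12 dBV; +4 dB make-up → 16 dBV.
Stage 2: 16 dBV is 21 dB over -5 dBV; at 4:1 that becomes 5.25 dB over, giving 0.25 dBV; +2 dB make-up → 2.25 dBV.

2.25 dBV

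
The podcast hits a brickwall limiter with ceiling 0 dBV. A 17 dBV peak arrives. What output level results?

At ∞:1, everything above 0 dBV is held at the ceiling.

0 dBV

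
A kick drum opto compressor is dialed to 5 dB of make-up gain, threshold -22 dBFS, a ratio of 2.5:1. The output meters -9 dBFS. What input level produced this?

Before make-up, the level was -9 − 5 = -14 dBFS.
Post-compression overshoot = -14 − (-22) = 8 dB.
Undo the ratio: input overshoot = 8 × 2.5 = 20 dB, giving input = -2 dBFS.

-2 dBFS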